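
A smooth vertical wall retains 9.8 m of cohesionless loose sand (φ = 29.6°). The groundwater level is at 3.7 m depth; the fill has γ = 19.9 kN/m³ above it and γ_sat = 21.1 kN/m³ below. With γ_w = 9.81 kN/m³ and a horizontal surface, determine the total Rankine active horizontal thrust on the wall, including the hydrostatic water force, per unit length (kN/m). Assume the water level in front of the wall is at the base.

K_a = tan²(45° − φ/2) = 0.3387.
γ' = 21.1 − 9.81 = 11.29 kN/m³. Depth below WT = 6.1 m.
σ'_h at WT = K_a γ d_w = 24.94 kPa; at base = 24.94 + K_a γ' × 6.1 = 48.27 kPa.
P₁ (0–3.7 m) = ½×24.94×3.7 = 46.14. P₂ (3.7–9.8 m) = ½(24.94+48.27)×6.1 = 223.3.
P_w = ½ γ_w h₂² = 0.5×9.81×6.1² = 182.5. Total = 46.14+223.3+182.5 = 452.0 kN/m.

452 kN/m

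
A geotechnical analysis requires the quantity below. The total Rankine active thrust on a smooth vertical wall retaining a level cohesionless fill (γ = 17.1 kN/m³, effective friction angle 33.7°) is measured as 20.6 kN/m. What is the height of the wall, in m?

2.90 m

K_a = 0.2863. P_a = ½ K_a γ H² ⇒ H = √(2P_a/(K_a γ)).
H = √(2×20.6/(0.2863×17.1)) = 2.901 m.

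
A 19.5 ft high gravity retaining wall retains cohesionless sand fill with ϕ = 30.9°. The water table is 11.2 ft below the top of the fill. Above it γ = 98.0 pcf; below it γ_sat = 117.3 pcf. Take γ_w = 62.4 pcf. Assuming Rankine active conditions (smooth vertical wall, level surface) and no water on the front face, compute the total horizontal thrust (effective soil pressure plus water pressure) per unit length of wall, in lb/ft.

7660 lb/ft

K_a = tan²(45° − φ/2) = 0.3214.
γ' = 117.3 − 62.4 = 54.90 pcf. Depth below WT = 8.3 ft.
σ'_h at WT = K_a γ d_w = 352.8 psf; at base = 352.8 + K_a γ' × 8.3 = 499.2 psf.
P₁ (0–11.2 ft) = ½×352.8×11.2 = 1976. P₂ (11.2–19.5 ft) = ½(352.8+499.2)×8.3 = 3536.
P_w = ½ γ_w h₂² = 0.5×62.4×8.3² = 2149. Total = 1976+3536+2149 = 7661 lb/ft.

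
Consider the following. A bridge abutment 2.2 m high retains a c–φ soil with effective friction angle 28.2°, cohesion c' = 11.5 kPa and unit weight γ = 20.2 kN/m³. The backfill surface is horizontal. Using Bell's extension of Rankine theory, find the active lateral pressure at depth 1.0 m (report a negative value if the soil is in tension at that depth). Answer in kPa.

-6.53 kPa

K_a = (1 − sin φ)/(1 + sin φ) = 0.3582.
σ_a = K_a γ z − 2c√K_a = 0.3582×20.2×1.0 − 2×11.5×0.5985 = -6.530 kPa.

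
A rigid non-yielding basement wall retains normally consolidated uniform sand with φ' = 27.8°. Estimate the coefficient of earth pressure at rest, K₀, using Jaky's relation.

K₀ = 1 − sin φ' = 1 − sin 27.8° = 0.5336.

0.534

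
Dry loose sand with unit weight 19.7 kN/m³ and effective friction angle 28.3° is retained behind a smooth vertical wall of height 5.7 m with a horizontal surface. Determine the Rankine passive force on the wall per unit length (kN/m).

K_p = tan²(45° + φ/2) = 2.803.
P_p = ½ K_p γ H² = 0.5 × 2.803 × 19.7 × 5.7² = 897.0 kN/m.

897 kN/m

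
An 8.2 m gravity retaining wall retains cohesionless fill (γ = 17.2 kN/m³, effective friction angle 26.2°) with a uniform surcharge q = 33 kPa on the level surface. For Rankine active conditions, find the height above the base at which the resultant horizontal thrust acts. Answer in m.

3.17 m

K_a = 0.3874.
Triangular part P₁ = ½K_aγH² = 224.0 at H/3 = 2.733 m; rectangular part P₂ = K_a q H = 104.8 at H/2 = 4.100 m.
ȳ = (P₁·2.733 + P₂·4.100)/(P₁+P₂) = 3.169 m.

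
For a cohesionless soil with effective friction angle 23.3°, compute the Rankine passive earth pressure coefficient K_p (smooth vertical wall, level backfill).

K_p = (1 + sin φ)/(1 − sin φ) = tan²(45° + 23.3°/2) = 2.309.

2.31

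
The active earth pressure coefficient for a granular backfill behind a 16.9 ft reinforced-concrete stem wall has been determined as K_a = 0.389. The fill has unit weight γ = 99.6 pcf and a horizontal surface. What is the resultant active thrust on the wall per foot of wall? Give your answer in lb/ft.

P = ½ K_a γ H² = 0.5 × 0.389 × 99.6 × 16.9² = 5533 lb/ft.

5530 lb/ft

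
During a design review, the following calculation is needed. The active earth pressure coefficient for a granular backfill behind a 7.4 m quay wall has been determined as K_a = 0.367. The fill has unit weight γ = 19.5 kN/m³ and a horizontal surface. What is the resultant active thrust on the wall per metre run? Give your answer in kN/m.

196 kN/m

P = ½ K_a γ H² = 0.5 × 0.367 × 19.5 × 7.4² = 195.9 kN/m.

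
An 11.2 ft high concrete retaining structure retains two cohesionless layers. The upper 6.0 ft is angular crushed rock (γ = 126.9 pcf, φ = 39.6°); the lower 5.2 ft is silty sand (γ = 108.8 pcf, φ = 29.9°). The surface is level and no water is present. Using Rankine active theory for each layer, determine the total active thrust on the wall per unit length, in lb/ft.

2320 lb/ft

K_a1 = tan²(45°−39.6°/2) = 0.2214; K_a2 = tan²(45°−29.9°/2) = 0.3347.
Layer 1: σ at base = K_a1 γ₁ h₁ = 168.6 psf; P₁ = ½×168.6×6.0 = 505.8.
Layer 2: σ_v at top = γ₁h₁ = 761.4; σ_h top = K_a2×761.4 = 254.8; σ_h base = K_a2×(761.4+108.8×5.2) = 444.2.
P₂ = ½(254.8+444.2)×5.2 = 1817. Total P_a = 505.8+1817 = 2323 lb/ft.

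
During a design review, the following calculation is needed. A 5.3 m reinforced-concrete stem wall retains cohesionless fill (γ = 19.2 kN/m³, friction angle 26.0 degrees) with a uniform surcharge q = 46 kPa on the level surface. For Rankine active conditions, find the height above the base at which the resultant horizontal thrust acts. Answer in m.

K_a = 0.3905.
Triangular part P₁ = ½K_aγH² = 105.3 at H/3 = 1.767 m; rectangular part P₂ = K_a q H = 95.19 at H/2 = 2.650 m.
ȳ = (P₁·1.767 + P₂·2.650)/(P₁+P₂) = 2.186 m.

2.19 m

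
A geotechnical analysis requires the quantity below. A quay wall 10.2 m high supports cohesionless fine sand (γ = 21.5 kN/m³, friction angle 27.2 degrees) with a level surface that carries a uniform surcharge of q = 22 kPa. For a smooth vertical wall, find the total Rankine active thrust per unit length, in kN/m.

K_a = tan²(45° − φ/2) = 0.3726.
Soil triangle: ½ K_a γ H² = 0.5×0.3726×21.5×10.2² = 416.7 kN/m.
Surcharge rectangle: K_a q H = 0.3726×22×10.2 = 83.61 kN/m.
Total = 416.7 + 83.61 = 500.3 kN/m.

500 kN/m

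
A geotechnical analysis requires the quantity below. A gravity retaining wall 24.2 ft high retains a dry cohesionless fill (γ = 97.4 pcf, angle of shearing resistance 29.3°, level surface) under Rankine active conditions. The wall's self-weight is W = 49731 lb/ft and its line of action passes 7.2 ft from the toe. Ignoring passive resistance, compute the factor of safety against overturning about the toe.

K_a = tan²(45° − 29.3°/2) = 0.3428.
P_a = ½K_aγH² = 0.5×0.3428×97.4×24.2² = 9778 lb/ft, acting at H/3 = 8.067 ft above the base.
Overturning moment M_o = P_a × H/3 = 9778 × 8.067 = 78880.
Resisting moment M_r = W × 7.2 = 49731 × 7.2 = 358100.
FS_overturning = M_r/M_o = 358100/78880 = 4.540.

4.54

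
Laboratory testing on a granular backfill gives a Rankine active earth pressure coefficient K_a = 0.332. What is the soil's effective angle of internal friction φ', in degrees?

K_a = tan²(45° − φ/2) ⇒ 45° − φ/2 = arctan(√0.332) = 29.95°.
φ = 2(45° − 29.95°) = 30.10°.

30.1°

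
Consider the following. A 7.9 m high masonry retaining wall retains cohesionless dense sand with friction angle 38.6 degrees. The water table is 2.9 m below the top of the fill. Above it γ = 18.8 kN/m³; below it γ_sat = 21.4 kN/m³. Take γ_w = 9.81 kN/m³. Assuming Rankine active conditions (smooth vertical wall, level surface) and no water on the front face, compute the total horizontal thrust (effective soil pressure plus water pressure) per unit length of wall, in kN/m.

238 kN/m

K_a = tan²(45° − φ/2) = 0.2316.
γ' = 21.4 − 9.81 = 11.59 kN/m³. Depth below WT = 5.0 m.
σ'_h at WT = K_a γ d_w = 12.63 kPa; at base = 12.63 + K_a γ' × 5.0 = 26.05 kPa.
P₁ (0–2.9 m) = ½×12.63×2.9 = 18.31. P₂ (2.9–7.9 m) = ½(12.63+26.05)×5.0 = 96.69.
P_w = ½ γ_w h₂² = 0.5×9.81×5.0² = 122.6. Total = 18.31+96.69+122.6 = 237.6 kN/m.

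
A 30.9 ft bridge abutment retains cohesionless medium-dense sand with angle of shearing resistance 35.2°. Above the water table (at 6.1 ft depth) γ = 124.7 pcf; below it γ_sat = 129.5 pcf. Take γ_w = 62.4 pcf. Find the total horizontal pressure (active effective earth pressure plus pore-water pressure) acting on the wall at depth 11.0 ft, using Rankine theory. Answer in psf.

598 psf

K_a = (1 − sin φ)/(1 + sin φ) = 0.2687.
γ' = 129.5 − 62.4 = 67.10 pcf.
Effective vertical stress at 11.0 ft: σ'_v = 124.7×6.1 + 67.10×4.90 = 1089 psf.
σ'_h = K_a σ'_v = 0.2687 × 1089 = 292.7 psf; u = γ_w × 4.90 = 305.8 psf.
Total σ_h = 292.7 + 305.8 = 598.5 psf.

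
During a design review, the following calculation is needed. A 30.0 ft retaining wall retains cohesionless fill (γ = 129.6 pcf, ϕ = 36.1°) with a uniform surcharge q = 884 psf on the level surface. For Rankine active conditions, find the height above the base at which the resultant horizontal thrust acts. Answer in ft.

11.6 ft

K_a = 0.2585.
Triangular part P₁ = ½K_aγH² = 15080 at H/3 = 10.00 ft; rectangular part P₂ = K_a q H = 6855 at H/2 = 15.00 ft.
ȳ = (P₁·10.00 + P₂·15.00)/(P₁+P₂) = 11.56 ft.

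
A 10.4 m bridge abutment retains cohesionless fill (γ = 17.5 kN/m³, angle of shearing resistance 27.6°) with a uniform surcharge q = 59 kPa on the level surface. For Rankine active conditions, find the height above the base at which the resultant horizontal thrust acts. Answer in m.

4.15 m

K_a = 0.3668.
Triangular part P₁ = ½K_aγH² = 347.1 at H/3 = 3.467 m; rectangular part P₂ = K_a q H = 225.1 at H/2 = 5.200 m.
ȳ = (P₁·3.467 + P₂·5.200)/(P₁+P₂) = 4.148 m.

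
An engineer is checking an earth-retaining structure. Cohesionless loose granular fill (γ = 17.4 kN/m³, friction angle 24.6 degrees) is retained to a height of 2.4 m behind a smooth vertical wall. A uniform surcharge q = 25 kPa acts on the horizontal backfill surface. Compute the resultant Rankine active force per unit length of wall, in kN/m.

K_a = tan²(45° − φ/2) = 0.4121.
Soil triangle: ½ K_a γ H² = 0.5×0.4121×17.4×2.4² = 20.65 kN/m.
Surcharge rectangle: K_a q H = 0.4121×25×2.4 = 24.73 kN/m.
Total = 20.65 + 24.73 = 45.38 kN/m.

45.4 kN/m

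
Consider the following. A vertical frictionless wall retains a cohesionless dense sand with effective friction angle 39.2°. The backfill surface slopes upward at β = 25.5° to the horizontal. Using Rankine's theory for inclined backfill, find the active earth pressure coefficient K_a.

0.291

K_a = cos β · (cos β − √(cos²β − cos²φ)) / (cos β + √(cos²β − cos²φ)).
cos β = 0.9026, cos φ = 0.7749, √(cos²β − cos²φ) = 0.4627.
K_a = 0.9026 × (0.9026 − 0.4627)/(0.9026 + 0.4627) = 0.2908.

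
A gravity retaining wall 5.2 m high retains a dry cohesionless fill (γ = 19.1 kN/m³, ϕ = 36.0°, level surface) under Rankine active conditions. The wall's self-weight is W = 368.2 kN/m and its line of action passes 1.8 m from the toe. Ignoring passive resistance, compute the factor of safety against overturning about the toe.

K_a = tan²(45° − 36.0°/2) = 0.2596.
P_a = ½K_aγH² = 0.5×0.2596×19.1×5.2² = 67.04 kN/m, acting at H/3 = 1.733 m above the base.
Overturning moment M_o = P_a × H/3 = 67.04 × 1.733 = 116.2.
Resisting moment M_r = W × 1.8 = 368.2 × 1.8 = 662.8.
FS_overturning = M_r/M_o = 662.8/116.2 = 5.703.

5.70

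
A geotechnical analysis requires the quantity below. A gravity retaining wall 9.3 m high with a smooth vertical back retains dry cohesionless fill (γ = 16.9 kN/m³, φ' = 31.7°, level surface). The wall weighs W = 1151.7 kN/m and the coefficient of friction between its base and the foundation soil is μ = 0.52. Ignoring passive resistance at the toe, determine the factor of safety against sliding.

K_a = tan²(45° − 31.7°/2) = 0.3111.
P_a = ½K_aγH² = 0.5×0.3111×16.9×9.3² = 227.3 kN/m, acting at H/3 = 3.100 m above the base.
FS_sliding = μW / P_a = 0.52×1151.7 / 227.3 = 2.634.

2.63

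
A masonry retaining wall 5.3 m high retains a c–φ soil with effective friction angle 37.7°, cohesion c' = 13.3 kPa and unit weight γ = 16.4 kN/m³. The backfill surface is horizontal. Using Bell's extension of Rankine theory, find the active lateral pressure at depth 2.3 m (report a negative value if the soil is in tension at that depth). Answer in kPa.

K_a = (1 − sin φ)/(1 + sin φ) = 0.2411.
σ_a = K_a γ z − 2c√K_a = 0.2411×16.4×2.3 − 2×13.3×0.4910 = -3.967 kPa.

-3.97 kPa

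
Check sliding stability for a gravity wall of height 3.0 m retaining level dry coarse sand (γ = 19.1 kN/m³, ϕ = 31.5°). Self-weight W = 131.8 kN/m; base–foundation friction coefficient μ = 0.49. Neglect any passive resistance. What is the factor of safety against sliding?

2.40

K_a = tan²(45° − 31.5°/2) = 0.3136.
P_a = ½K_aγH² = 0.5×0.3136×19.1×3.0² = 26.96 kN/m, acting at H/3 = 1.000 m above the base.
FS_sliding = μW / P_a = 0.49×131.8 / 26.96 = 2.396.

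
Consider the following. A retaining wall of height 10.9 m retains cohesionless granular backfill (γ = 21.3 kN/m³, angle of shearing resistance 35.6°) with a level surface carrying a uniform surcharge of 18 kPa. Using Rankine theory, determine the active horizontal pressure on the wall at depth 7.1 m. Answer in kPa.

K_a = (1 − sin φ)/(1 + sin φ) = 0.2641.
σ_v = γz + q = 21.3 × 7.1 + 18 = 169.2 kPa.
σ_h = K_a σ_v = 0.2641 × 169.2 = 44.70 kPa.

44.7 kPa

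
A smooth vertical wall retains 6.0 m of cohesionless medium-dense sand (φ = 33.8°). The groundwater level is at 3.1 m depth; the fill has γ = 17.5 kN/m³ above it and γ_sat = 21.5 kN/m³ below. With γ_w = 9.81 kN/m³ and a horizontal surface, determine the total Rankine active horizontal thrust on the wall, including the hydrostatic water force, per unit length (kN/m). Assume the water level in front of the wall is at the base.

124 kN/m

K_a = tan²(45° − φ/2) = 0.2851.
γ' = 21.5 − 9.81 = 11.69 kN/m³. Depth below WT = 2.9 m.
σ'_h at WT = K_a γ d_w = 15.47 kPa; at base = 15.47 + K_a γ' × 2.9 = 25.13 kPa.
P₁ (0–3.1 m) = ½×15.47×3.1 = 23.97. P₂ (3.1–6.0 m) = ½(15.47+25.13)×2.9 = 58.87.
P_w = ½ γ_w h₂² = 0.5×9.81×2.9² = 41.25. Total = 23.97+58.87+41.25 = 124.1 kN/m.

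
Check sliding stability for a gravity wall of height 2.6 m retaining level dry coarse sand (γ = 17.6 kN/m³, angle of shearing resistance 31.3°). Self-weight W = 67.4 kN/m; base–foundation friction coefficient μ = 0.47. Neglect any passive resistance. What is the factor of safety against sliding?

K_a = tan²(45° − 31.3°/2) = 0.3162.
P_a = ½K_aγH² = 0.5×0.3162×17.6×2.6² = 18.81 kN/m, acting at H/3 = 0.8667 m above the base.
FS_sliding = μW / P_a = 0.47×67.4 / 18.81 = 1.684.

1.68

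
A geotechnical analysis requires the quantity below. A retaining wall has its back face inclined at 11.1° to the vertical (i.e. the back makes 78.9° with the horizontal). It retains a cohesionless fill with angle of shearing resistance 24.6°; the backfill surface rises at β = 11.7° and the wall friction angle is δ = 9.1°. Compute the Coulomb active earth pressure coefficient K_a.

0.563

K_a = sin²(α+φ) / [sin²α · sin(α−δ) · (1 + √{sin(φ+δ)sin(φ−β) / (sin(α−δ)sin(α+β))})²].
With α = 78.9°, φ = 24.6°, δ = 9.1°, β = 11.7°: K_a = 0.5629.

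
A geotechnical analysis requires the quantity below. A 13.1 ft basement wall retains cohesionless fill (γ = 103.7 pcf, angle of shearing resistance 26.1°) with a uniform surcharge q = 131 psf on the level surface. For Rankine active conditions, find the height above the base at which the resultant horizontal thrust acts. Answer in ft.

4.72 ft

K_a = 0.3889.
Triangular part P₁ = ½K_aγH² = 3461 at H/3 = 4.367 ft; rectangular part P₂ = K_a q H = 667.5 at H/2 = 6.550 ft.
ȳ = (P₁·4.367 + P₂·6.550)/(P₁+P₂) = 4.720 ft.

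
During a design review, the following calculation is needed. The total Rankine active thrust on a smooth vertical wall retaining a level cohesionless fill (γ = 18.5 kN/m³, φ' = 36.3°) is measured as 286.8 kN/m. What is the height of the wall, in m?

11.0 m

K_a = 0.2563. P_a = ½ K_a γ H² ⇒ H = √(2P_a/(K_a γ)).
H = √(2×286.8/(0.2563×18.5)) = 11.00 m.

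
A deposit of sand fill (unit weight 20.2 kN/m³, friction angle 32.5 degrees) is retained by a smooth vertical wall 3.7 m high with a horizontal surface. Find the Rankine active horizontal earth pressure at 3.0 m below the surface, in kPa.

K_a = (1 − sin φ)/(1 + sin φ) = 0.3010.
σ_h = K_a γ z = 0.3010 × 20.2 × 3.0 = 18.24 kPa.

18.2 kPa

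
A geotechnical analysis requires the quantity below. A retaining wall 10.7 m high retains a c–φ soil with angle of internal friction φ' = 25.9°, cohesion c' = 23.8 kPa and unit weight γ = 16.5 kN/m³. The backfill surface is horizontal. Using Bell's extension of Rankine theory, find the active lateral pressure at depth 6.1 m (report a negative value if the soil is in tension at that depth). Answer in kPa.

K_a = (1 − sin φ)/(1 + sin φ) = 0.3920.
σ_a = K_a γ z − 2c√K_a = 0.3920×16.5×6.1 − 2×23.8×0.6261 = 9.651 kPa.

9.65 kPa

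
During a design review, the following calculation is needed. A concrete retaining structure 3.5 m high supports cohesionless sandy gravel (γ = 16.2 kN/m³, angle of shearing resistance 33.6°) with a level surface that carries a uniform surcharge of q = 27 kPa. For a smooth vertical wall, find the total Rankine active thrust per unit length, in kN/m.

55.7 kN/m

K_a = tan²(45° − φ/2) = 0.2875.
Soil triangle: ½ K_a γ H² = 0.5×0.2875×16.2×3.5² = 28.53 kN/m.
Surcharge rectangle: K_a q H = 0.2875×27×3.5 = 27.17 kN/m.
Total = 28.53 + 27.17 = 55.70 kN/m.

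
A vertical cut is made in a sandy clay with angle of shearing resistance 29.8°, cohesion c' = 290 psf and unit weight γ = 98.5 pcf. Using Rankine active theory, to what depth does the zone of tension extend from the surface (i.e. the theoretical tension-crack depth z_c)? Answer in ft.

K_a = tan²(45° − 29.8°/2) = 0.3360; √K_a = 0.5797.
The active pressure is zero where K_a γ z = 2c√K_a, so z_c = 2c/(γ√K_a) = 2×290/(98.5×0.5797) = 10.16 ft.

10.2 ft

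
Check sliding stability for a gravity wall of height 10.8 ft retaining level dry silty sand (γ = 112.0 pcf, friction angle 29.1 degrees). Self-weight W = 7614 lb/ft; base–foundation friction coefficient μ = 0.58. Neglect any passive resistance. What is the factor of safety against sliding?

K_a = tan²(45° − 29.1°/2) = 0.3456.
P_a = ½K_aγH² = 0.5×0.3456×112.0×10.8² = 2257 lb/ft, acting at H/3 = 3.600 ft above the base.
FS_sliding = μW / P_a = 0.58×7614 / 2257 = 1.956.

1.96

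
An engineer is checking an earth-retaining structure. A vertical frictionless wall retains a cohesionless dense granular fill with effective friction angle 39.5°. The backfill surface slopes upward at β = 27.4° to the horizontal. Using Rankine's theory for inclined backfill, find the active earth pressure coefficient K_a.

K_a = cos β · (cos β − √(cos²β − cos²φ)) / (cos β + √(cos²β − cos²φ)).
cos β = 0.8878, cos φ = 0.7716, √(cos²β − cos²φ) = 0.4391.
K_a = 0.8878 × (0.8878 − 0.4391)/(0.8878 + 0.4391) = 0.3002.

0.300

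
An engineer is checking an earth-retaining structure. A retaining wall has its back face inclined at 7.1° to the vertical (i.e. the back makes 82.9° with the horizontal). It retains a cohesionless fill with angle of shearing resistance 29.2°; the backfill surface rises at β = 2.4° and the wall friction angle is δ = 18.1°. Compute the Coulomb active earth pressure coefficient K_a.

0.373

K_a = sin²(α+φ) / [sin²α · sin(α−δ) · (1 + √{sin(φ+δ)sin(φ−β) / (sin(α−δ)sin(α+β))})²].
With α = 82.9°, φ = 29.2°, δ = 18.1°, β = 2.4°: K_a = 0.3735.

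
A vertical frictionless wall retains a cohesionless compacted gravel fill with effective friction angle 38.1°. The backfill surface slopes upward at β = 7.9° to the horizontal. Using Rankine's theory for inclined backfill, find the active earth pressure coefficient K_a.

K_a = cos β · (cos β − √(cos²β − cos²φ)) / (cos β + √(cos²β − cos²φ)).
cos β = 0.9905, cos φ = 0.7869, √(cos²β − cos²φ) = 0.6015.
K_a = 0.9905 × (0.9905 − 0.6015)/(0.9905 + 0.6015) = 0.2420.

0.242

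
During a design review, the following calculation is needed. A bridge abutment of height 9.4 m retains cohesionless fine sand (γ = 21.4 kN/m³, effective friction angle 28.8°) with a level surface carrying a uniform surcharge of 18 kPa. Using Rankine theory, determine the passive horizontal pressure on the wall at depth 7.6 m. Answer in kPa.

K_p = (1 + sin φ)/(1 − sin φ) = 2.859.
σ_v = γz + q = 21.4 × 7.6 + 18 = 180.6 kPa.
σ_h = K_p σ_v = 2.859 × 180.6 = 516.5 kPa.

516 kPa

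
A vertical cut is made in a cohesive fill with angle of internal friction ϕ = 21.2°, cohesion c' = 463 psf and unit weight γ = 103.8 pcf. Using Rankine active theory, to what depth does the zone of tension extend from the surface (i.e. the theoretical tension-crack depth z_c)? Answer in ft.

K_a = tan²(45° − 21.2°/2) = 0.4688; √K_a = 0.6847.
The active pressure is zero where K_a γ z = 2c√K_a, so z_c = 2c/(γ√K_a) = 2×463/(103.8×0.6847) = 13.03 ft.

13.0 ft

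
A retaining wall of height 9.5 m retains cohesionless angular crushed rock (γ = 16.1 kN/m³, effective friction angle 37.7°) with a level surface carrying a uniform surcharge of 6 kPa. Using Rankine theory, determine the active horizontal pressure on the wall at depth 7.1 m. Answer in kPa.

K_a = (1 − sin φ)/(1 + sin φ) = 0.2411.
σ_v = γz + q = 16.1 × 7.1 + 6 = 120.3 kPa.
σ_h = K_a σ_v = 0.2411 × 120.3 = 29.00 kPa.

29.0 kPa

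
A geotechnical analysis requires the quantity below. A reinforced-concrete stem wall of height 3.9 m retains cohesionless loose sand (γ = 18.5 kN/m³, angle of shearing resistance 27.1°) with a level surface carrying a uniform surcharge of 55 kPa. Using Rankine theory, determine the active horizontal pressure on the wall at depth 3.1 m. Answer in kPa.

K_a = (1 − sin φ)/(1 + sin φ) = 0.3741.
σ_v = γz + q = 18.5 × 3.1 + 55 = 112.3 kPa.
σ_h = K_a σ_v = 0.3741 × 112.3 = 42.03 kPa.

42.0 kPa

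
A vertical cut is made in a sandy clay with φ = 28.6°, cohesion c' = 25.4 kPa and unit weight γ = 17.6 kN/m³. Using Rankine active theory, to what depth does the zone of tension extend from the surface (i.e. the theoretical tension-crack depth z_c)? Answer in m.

4.86 m

K_a = tan²(45° − 28.6°/2) = 0.3525; √K_a = 0.5938.
The active pressure is zero where K_a γ z = 2c√K_a, so z_c = 2c/(γ√K_a) = 2×25.4/(17.6×0.5938) = 4.861 m.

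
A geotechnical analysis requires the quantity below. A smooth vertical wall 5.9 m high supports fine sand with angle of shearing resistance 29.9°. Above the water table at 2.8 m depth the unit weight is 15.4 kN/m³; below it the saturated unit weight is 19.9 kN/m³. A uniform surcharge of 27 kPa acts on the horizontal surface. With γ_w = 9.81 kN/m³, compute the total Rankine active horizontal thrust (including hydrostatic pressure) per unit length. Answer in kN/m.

182 kN/m

K_a = tan²(45° − φ/2) = 0.3347.
γ' = 19.9 − 9.81 = 10.09 kN/m³. h₂ = H − d_w = 3.1 m.
σ'_h: at surface K_a·q = 9.036; at WT K_a(q+γd_w) = 23.47; at base K_a(q+γd_w+γ'h₂) = 33.94 kPa.
P₁ = ½(9.036+23.47)×2.8 = 45.51; P₂ = ½(23.47+33.94)×3.1 = 88.98; P_w = ½γ_w h₂² = 47.14.
Total = 45.51+88.98+47.14 = 181.6 kN/m.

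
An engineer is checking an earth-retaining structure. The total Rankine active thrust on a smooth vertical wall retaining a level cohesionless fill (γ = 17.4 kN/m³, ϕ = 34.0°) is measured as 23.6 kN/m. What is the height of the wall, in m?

3.10 m

K_a = 0.2827. P_a = ½ K_a γ H² ⇒ H = √(2P_a/(K_a γ)).
H = √(2×23.6/(0.2827×17.4)) = 3.098 m.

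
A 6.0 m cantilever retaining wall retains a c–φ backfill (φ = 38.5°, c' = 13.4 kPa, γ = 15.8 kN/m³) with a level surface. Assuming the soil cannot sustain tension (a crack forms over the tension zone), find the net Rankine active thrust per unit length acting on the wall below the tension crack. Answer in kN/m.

11.3 kN/m

K_a = 0.2327; √K_a = 0.4823.
Tension-crack depth z_c = 2c/(γ√K_a) = 2×13.4/(15.8×0.4823) = 3.517 m.
σ_a at base = K_a γ H − 2c√K_a = 0.2327×15.8×6.0 − 2×13.4×0.4823 = 9.129 kPa.
P_a = ½ × 9.129 × (H − z_c) = 0.5×9.129×2.483 = 11.34 kN/m.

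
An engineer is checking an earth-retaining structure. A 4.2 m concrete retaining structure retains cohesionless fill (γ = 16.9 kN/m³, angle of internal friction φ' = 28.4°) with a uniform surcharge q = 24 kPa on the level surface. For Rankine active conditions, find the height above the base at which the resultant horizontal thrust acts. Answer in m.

1.68 m

K_a = 0.3554.
Triangular part P₁ = ½K_aγH² = 52.97 at H/3 = 1.400 m; rectangular part P₂ = K_a q H = 35.82 at H/2 = 2.100 m.
ȳ = (P₁·1.400 + P₂·2.100)/(P₁+P₂) = 1.682 m.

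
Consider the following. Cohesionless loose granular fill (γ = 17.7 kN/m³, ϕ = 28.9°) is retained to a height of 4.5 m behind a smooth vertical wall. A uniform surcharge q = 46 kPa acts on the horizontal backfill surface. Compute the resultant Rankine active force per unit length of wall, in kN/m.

135 kN/m

K_a = tan²(45° − φ/2) = 0.3484.
Soil triangle: ½ K_a γ H² = 0.5×0.3484×17.7×4.5² = 62.43 kN/m.
Surcharge rectangle: K_a q H = 0.3484×46×4.5 = 72.11 kN/m.
Total = 62.43 + 72.11 = 134.5 kN/m.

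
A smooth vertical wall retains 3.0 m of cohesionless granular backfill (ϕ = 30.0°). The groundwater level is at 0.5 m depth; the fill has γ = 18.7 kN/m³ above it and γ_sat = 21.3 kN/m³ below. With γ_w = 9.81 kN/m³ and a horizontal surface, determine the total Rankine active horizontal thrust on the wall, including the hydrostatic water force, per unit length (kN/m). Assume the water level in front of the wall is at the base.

51.2 kN/m

K_a = tan²(45° − φ/2) = 0.3333.
γ' = 21.3 − 9.81 = 11.49 kN/m³. Depth below WT = 2.5 m.
σ'_h at WT = K_a γ d_w = 3.117 kPa; at base = 3.117 + K_a γ' × 2.5 = 12.69 kPa.
P₁ (0–0.5 m) = ½×3.117×0.5 = 0.7792. P₂ (0.5–3.0 m) = ½(3.117+12.69)×2.5 = 19.76.
P_w = ½ γ_w h₂² = 0.5×9.81×2.5² = 30.66. Total = 0.7792+19.76+30.66 = 51.20 kN/m.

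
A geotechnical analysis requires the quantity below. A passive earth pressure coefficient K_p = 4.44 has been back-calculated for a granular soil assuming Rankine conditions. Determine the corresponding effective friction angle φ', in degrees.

K_p = (1+sin φ)/(1−sin φ) ⇒ sin φ = (K_p − 1)/(K_p + 1) = 0.6324.
φ = arcsin(0.6324) = 39.22°.

39.2°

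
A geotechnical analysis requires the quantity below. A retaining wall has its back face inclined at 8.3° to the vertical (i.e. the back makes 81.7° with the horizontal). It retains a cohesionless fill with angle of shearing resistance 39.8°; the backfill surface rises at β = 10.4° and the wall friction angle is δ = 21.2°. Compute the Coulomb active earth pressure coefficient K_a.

K_a = sin²(α+φ) / [sin²α · sin(α−δ) · (1 + √{sin(φ+δ)sin(φ−β) / (sin(α−δ)sin(α+β))})²].
With α = 81.7°, φ = 39.8°, δ = 21.2°, β = 10.4°: K_a = 0.2943.

0.294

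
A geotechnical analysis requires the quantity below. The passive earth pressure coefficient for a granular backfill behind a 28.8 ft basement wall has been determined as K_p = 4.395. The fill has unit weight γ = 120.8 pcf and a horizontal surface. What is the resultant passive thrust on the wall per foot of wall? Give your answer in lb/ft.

P = ½ K_p γ H² = 0.5 × 4.395 × 120.8 × 28.8² = 220200 lb/ft.

220000 lb/ft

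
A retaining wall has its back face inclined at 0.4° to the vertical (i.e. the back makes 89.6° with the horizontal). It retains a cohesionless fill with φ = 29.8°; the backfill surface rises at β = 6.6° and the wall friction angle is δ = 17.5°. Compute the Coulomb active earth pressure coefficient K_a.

K_a = sin²(α+φ) / [sin²α · sin(α−δ) · (1 + √{sin(φ+δ)sin(φ−β) / (sin(α−δ)sin(α+β))})²].
With α = 89.6°, φ = 29.8°, δ = 17.5°, β = 6.6°: K_a = 0.3306.

0.331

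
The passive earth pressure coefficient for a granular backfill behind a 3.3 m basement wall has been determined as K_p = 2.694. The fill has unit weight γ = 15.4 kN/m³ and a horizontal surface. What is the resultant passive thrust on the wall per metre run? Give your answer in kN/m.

226 kN/m

P = ½ K_p γ H² = 0.5 × 2.694 × 15.4 × 3.3² = 225.9 kN/m.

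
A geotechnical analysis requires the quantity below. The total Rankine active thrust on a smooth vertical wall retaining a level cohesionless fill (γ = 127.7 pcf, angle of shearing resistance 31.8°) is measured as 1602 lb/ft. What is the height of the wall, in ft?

9.00 ft

K_a = 0.3098. P_a = ½ K_a γ H² ⇒ H = √(2P_a/(K_a γ)).
H = √(2×1602/(0.3098×127.7)) = 8.999 ft.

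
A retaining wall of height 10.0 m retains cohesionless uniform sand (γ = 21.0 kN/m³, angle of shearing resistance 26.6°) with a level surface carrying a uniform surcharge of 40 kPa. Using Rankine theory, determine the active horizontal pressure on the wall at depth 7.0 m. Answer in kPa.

71.3 kPa

K_a = (1 − sin φ)/(1 + sin φ) = 0.3814.
σ_v = γz + q = 21.0 × 7.0 + 40 = 187.0 kPa.
σ_h = K_a σ_v = 0.3814 × 187.0 = 71.33 kPa.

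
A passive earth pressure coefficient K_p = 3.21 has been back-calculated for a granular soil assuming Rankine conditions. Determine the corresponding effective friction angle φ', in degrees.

K_p = (1+sin φ)/(1−sin φ) ⇒ sin φ = (K_p − 1)/(K_p + 1) = 0.5249.
φ = arcsin(0.5249) = 31.66°.

31.7°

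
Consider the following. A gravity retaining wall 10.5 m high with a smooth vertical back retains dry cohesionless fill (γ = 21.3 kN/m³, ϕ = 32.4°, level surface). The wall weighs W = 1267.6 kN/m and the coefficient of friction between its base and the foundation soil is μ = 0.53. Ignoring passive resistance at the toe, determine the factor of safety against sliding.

K_a = tan²(45° − 32.4°/2) = 0.3022.
P_a = ½K_aγH² = 0.5×0.3022×21.3×10.5² = 354.9 kN/m, acting at H/3 = 3.500 m above the base.
FS_sliding = μW / P_a = 0.53×1267.6 / 354.9 = 1.893.

1.89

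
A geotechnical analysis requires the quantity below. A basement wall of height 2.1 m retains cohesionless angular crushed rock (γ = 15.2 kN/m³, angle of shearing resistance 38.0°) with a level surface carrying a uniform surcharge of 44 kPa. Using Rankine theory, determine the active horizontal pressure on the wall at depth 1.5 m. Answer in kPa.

15.9 kPa

K_a = (1 − sin φ)/(1 + sin φ) = 0.2379.
σ_v = γz + q = 15.2 × 1.5 + 44 = 66.80 kPa.
σ_h = K_a σ_v = 0.2379 × 66.80 = 15.89 kPa.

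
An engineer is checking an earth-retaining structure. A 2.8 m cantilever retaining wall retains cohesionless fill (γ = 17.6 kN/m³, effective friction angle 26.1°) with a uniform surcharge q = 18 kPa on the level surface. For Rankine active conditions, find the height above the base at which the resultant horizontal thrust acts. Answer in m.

K_a = 0.3889.
Triangular part P₁ = ½K_aγH² = 26.83 at H/3 = 0.9333 m; rectangular part P₂ = K_a q H = 19.60 at H/2 = 1.400 m.
ȳ = (P₁·0.9333 + P₂·1.400)/(P₁+P₂) = 1.130 m.

1.13 m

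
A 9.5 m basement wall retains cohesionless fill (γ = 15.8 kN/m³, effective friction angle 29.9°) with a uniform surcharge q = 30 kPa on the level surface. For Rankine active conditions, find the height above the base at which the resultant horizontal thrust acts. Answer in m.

3.62 m

K_a = 0.3347.
Triangular part P₁ = ½K_aγH² = 238.6 at H/3 = 3.167 m; rectangular part P₂ = K_a q H = 95.38 at H/2 = 4.750 m.
ȳ = (P₁·3.167 + P₂·4.750)/(P₁+P₂) = 3.619 m.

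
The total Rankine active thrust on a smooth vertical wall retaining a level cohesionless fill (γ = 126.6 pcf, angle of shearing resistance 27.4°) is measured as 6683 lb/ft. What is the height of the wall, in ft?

16.9 ft

K_a = 0.3697. P_a = ½ K_a γ H² ⇒ H = √(2P_a/(K_a γ)).
H = √(2×6683/(0.3697×126.6)) = 16.90 ft.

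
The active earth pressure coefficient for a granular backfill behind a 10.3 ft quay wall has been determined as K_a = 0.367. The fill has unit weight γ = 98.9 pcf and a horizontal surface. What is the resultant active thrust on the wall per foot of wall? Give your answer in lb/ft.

P = ½ K_a γ H² = 0.5 × 0.367 × 98.9 × 10.3² = 1925 lb/ft.

1930 lb/ft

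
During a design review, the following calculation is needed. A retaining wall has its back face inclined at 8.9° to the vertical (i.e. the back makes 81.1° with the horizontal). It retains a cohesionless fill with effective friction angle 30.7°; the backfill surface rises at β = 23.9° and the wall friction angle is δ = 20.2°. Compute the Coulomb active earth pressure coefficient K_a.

0.571

K_a = sin²(α+φ) / [sin²α · sin(α−δ) · (1 + √{sin(φ+δ)sin(φ−β) / (sin(α−δ)sin(α+β))})²].
With α = 81.1°, φ = 30.7°, δ = 20.2°, β = 23.9°: K_a = 0.5715.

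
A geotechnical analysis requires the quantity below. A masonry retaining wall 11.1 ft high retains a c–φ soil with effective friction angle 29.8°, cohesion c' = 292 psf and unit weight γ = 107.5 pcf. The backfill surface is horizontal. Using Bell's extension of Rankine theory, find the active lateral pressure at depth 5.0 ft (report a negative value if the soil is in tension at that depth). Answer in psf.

K_a = (1 − sin φ)/(1 + sin φ) = 0.3360.
σ_a = K_a γ z − 2c√K_a = 0.3360×107.5×5.0 − 2×292×0.5797 = -157.9 psf.

-158 psf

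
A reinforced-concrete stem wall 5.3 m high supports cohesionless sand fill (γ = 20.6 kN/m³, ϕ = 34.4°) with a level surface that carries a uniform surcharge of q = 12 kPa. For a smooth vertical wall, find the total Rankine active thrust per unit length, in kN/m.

98.1 kN/m

K_a = tan²(45° − φ/2) = 0.2780.
Soil triangle: ½ K_a γ H² = 0.5×0.2780×20.6×5.3² = 80.43 kN/m.
Surcharge rectangle: K_a q H = 0.2780×12×5.3 = 17.68 kN/m.
Total = 80.43 + 17.68 = 98.11 kN/m.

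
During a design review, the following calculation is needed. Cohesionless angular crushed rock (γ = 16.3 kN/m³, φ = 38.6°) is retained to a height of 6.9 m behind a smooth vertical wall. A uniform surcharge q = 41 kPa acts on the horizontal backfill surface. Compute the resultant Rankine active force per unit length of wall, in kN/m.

K_a = tan²(45° − φ/2) = 0.2316.
Soil triangle: ½ K_a γ H² = 0.5×0.2316×16.3×6.9² = 89.87 kN/m.
Surcharge rectangle: K_a q H = 0.2316×41×6.9 = 65.52 kN/m.
Total = 89.87 + 65.52 = 155.4 kN/m.

155 kN/m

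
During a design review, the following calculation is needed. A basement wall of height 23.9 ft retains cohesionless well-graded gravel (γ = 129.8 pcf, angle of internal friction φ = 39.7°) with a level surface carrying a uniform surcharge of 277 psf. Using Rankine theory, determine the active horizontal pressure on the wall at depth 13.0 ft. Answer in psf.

433 psf

K_a = (1 − sin φ)/(1 + sin φ) = 0.2204.
σ_v = γz + q = 129.8 × 13.0 + 277 = 1964 psf.
σ_h = K_a σ_v = 0.2204 × 1964 = 433.0 psf.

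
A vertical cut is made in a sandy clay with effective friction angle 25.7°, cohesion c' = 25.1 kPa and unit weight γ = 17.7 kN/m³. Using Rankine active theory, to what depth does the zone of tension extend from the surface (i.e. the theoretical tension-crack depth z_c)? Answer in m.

K_a = tan²(45° − 25.7°/2) = 0.3950; √K_a = 0.6285.
The active pressure is zero where K_a γ z = 2c√K_a, so z_c = 2c/(γ√K_a) = 2×25.1/(17.7×0.6285) = 4.512 m.

4.51 m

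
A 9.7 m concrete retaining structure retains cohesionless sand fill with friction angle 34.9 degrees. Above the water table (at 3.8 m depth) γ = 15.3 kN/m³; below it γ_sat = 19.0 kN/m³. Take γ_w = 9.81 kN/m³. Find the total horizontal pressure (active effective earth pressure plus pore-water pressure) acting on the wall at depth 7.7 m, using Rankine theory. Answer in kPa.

63.8 kPa

K_a = (1 − sin φ)/(1 + sin φ) = 0.2721.
γ' = 19.0 − 9.81 = 9.190 kN/m³.
Effective vertical stress at 7.7 m: σ'_v = 15.3×3.8 + 9.190×3.90 = 93.98 kPa.
σ'_h = K_a σ'_v = 0.2721 × 93.98 = 25.58 kPa; u = γ_w × 3.90 = 38.26 kPa.
Total σ_h = 25.58 + 38.26 = 63.84 kPa.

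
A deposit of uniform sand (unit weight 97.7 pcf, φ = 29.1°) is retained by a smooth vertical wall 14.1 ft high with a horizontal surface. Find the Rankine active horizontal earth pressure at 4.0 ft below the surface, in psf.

135 psf

K_a = (1 − sin φ)/(1 + sin φ) = 0.3456.
σ_h = K_a γ z = 0.3456 × 97.7 × 4.0 = 135.1 psf.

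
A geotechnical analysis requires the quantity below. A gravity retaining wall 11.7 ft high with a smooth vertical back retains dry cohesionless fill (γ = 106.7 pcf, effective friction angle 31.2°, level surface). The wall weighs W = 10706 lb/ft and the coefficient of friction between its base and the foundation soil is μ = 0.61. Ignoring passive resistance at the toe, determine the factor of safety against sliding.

2.82

K_a = tan²(45° − 31.2°/2) = 0.3175.
P_a = ½K_aγH² = 0.5×0.3175×106.7×11.7² = 2319 lb/ft, acting at H/3 = 3.900 ft above the base.
FS_sliding = μW / P_a = 0.61×10706 / 2319 = 2.816.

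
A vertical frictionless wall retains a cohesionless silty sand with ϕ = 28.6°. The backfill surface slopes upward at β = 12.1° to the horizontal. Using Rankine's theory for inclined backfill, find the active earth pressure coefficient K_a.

0.380

K_a = cos β · (cos β − √(cos²β − cos²φ)) / (cos β + √(cos²β − cos²φ)).
cos β = 0.9778, cos φ = 0.8780, √(cos²β − cos²φ) = 0.4304.
K_a = 0.9778 × (0.9778 − 0.4304)/(0.9778 + 0.4304) = 0.3801.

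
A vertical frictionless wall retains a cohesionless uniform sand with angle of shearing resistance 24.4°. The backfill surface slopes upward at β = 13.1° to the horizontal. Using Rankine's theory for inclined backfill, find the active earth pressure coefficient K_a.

K_a = cos β · (cos β − √(cos²β − cos²φ)) / (cos β + √(cos²β − cos²φ)).
cos β = 0.9740, cos φ = 0.9107, √(cos²β − cos²φ) = 0.3454.
K_a = 0.9740 × (0.9740 − 0.3454)/(0.9740 + 0.3454) = 0.4640.

0.464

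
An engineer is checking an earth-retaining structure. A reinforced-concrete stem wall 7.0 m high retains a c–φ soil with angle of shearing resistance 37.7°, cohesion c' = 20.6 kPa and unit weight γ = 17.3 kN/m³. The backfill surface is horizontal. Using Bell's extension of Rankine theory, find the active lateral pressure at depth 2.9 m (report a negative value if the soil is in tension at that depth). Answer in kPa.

K_a = (1 − sin φ)/(1 + sin φ) = 0.2411.
σ_a = K_a γ z − 2c√K_a = 0.2411×17.3×2.9 − 2×20.6×0.4910 = -8.134 kPa.

-8.13 kPa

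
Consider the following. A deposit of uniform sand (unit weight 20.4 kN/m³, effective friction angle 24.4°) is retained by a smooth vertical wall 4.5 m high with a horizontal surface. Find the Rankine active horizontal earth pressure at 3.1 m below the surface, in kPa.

26.3 kPa

K_a = (1 − sin φ)/(1 + sin φ) = 0.4153.
σ_h = K_a γ z = 0.4153 × 20.4 × 3.1 = 26.27 kPa.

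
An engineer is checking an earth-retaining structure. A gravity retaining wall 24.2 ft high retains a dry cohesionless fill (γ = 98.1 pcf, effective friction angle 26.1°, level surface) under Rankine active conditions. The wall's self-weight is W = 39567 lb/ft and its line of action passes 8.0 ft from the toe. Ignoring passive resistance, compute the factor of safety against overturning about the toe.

3.51

K_a = tan²(45° − 26.1°/2) = 0.3889.
P_a = ½K_aγH² = 0.5×0.3889×98.1×24.2² = 11170 lb/ft, acting at H/3 = 8.067 ft above the base.
Overturning moment M_o = P_a × H/3 = 11170 × 8.067 = 90130.
Resisting moment M_r = W × 8.0 = 39567 × 8.0 = 316500.
FS_overturning = M_r/M_o = 316500/90130 = 3.512.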